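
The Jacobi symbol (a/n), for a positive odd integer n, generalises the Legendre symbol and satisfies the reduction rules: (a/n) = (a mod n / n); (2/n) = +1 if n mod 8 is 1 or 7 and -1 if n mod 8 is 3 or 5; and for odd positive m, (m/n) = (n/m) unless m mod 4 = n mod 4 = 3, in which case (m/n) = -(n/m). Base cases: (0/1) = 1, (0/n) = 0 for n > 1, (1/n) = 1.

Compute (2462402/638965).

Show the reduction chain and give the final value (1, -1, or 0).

1

(2462402/638965): 2462402 mod 638965 = 545507, so (2462402/638965) = (545507/638965)
flip (545507/638965) -> (638965/545507): both odd, 545507 mod 4 = 3, 638965 mod 4 = 1, so the flip contributes +1; sign now +1
(638965/545507): 638965 mod 545507 = 93458, so (638965/545507) = (93458/545507)
factor out 2^1: 93458 = 2^1·46729; with 545507 mod 8 = 3, (2/545507) = -1; sign now -1; continue with (46729/545507)
flip (46729/545507) -> (545507/46729): both odd, 46729 mod 4 = 1, 545507 mod 4 = 3, so the flip contributes +1; sign now -1
(545507/46729): 545507 mod 46729 = 31488, so (545507/46729) = (31488/46729)
factor out 2^8: 31488 = 2^8·123; with 46729 mod 8 = 1, (2/46729) = +1; sign now -1; continue with (123/46729)
flip (123/46729) -> (46729/123): both odd, 123 mod 4 = 3, 46729 mod 4 = 1, so the flip contributes +1; sign now -1
(46729/123): 46729 mod 123 = 112, so (46729/123) = (112/123)
factor out 2^4: 112 = 2^4·7; with 123 mod 8 = 3, (2/123) = -1; sign now -1; continue with (7/123)
flip (7/123) -> (123/7): both odd, 7 mod 4 = 3, 123 mod 4 = 3, so the flip contributes -1; sign now +1
(123/7): 123 mod 7 = 4, so (123/7) = (4/7)
factor out 2^2: 4 = 2^2·1; with 7 mod 8 = 7, (2/7) = +1; sign now +1; continue with (1/7)
reached (1/7) = 1, so the symbol is +1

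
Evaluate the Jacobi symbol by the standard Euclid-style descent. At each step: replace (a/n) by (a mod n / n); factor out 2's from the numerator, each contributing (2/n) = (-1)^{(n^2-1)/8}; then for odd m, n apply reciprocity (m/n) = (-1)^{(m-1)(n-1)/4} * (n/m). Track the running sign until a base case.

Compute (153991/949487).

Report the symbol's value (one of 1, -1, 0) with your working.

1

reciprocity: (153991/949487) = -1·(949487/153991) since 153991 mod 4 = 3, 949487 mod 4 = 3; sign now -1
(949487/153991) = (25541/153991)   [reduce mod 153991]
reciprocity: (25541/153991) = +1·(153991/25541) since 25541 mod 4 = 1, 153991 mod 4 = 3; sign now -1
(153991/25541) = (745/25541)   [reduce mod 25541]
reciprocity: (745/25541) = +1·(25541/745) since 745 mod 4 = 1, 25541 mod 4 = 1; sign now -1
(25541/745) = (211/745)   [reduce mod 745]
reciprocity: (211/745) = +1·(745/211) since 211 mod 4 = 3, 745 mod 4 = 1; sign now -1
(745/211) = (112/211)   [reduce mod 211]
112 = 2^4·7; (2/211) = -1 since 211 mod 8 = 3, so (112/211) = (-1)^4·(7/211); sign now -1
reciprocity: (7/211) = -1·(211/7) since 7 mod 4 = 3, 211 mod 4 = 3; sign now +1
(211/7) = (1/7)   [reduce mod 7]
(1/7) = 1; final value = sign = +1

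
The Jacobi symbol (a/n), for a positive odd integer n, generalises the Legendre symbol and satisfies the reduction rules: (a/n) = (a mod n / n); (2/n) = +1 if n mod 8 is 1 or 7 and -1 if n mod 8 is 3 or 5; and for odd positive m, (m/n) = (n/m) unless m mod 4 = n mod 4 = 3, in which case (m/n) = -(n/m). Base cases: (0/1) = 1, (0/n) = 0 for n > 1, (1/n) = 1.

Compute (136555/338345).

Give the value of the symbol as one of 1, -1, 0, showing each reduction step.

flip (136555/338345) -> (338345/136555): both odd, 136555 mod 4 = 3, 338345 mod 4 = 1, so the flip contributes +1; sign now +1
(338345/136555): 338345 mod 136555 = 65235, so (338345/136555) = (65235/136555)
flip (65235/136555) -> (136555/65235): both odd, 65235 mod 4 = 3, 136555 mod 4 = 3, so the flip contributes -1; sign now -1
(136555/65235): 136555 mod 65235 = 6085, so (136555/65235) = (6085/65235)
flip (6085/65235) -> (65235/6085): both odd, 6085 mod 4 = 1, 65235 mod 4 = 3, so the flip contributes +1; sign now -1
(65235/6085): 65235 mod 6085 = 4385, so (65235/6085) = (4385/6085)
flip (4385/6085) -> (6085/4385): both odd, 4385 mod 4 = 1, 6085 mod 4 = 1, so the flip contributes +1; sign now -1
(6085/4385): 6085 mod 4385 = 1700, so (6085/4385) = (1700/4385)
factor out 2^2: 1700 = 2^2·425; with 4385 mod 8 = 1, (2/4385) = +1; sign now -1; continue with (425/4385)
flip (425/4385) -> (4385/425): both odd, 425 mod 4 = 1, 4385 mod 4 = 1, so the flip contributes +1; sign now -1
(4385/425): 4385 mod 425 = 135, so (4385/425) = (135/425)
flip (135/425) -> (425/135): both odd, 135 mod 4 = 3, 425 mod 4 = 1, so the flip contributes +1; sign now -1
(425/135): 425 mod 135 = 20, so (425/135) = (20/135)
factor out 2^2: 20 = 2^2·5; with 135 mod 8 = 7, (2/135) = +1; sign now -1; continue with (5/135)
flip (5/135) -> (135/5): both odd, 5 mod 4 = 1, 135 mod 4 = 3, so the flip contributes +1; sign now -1
(135/5): 135 mod 5 = 0, so (135/5) = (0/5)
reached (0/5); gcd(a, n) > 1, so (0/5) = 0 and the symbol is 0

0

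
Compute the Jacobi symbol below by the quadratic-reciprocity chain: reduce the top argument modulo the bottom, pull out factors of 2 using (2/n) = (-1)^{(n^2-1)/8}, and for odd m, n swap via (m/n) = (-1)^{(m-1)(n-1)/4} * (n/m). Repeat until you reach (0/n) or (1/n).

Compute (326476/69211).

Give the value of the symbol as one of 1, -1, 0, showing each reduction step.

-1

(326476/69211): 326476 mod 69211 = 49632, so (326476/69211) = (49632/69211)
factor out 2^5: 49632 = 2^5·1551; with 69211 mod 8 = 3, (2/69211) = -1; sign now -1; continue with (1551/69211)
flip (1551/69211) -> (69211/1551): both odd, 1551 mod 4 = 3, 69211 mod 4 = 3, so the flip contributes -1; sign now +1
(69211/1551): 69211 mod 1551 = 967, so (69211/1551) = (967/1551)
flip (967/1551) -> (1551/967): both odd, 967 mod 4 = 3, 1551 mod 4 = 3, so the flip contributes -1; sign now -1
(1551/967): 1551 mod 967 = 584, so (1551/967) = (584/967)
factor out 2^3: 584 = 2^3·73; with 967 mod 8 = 7, (2/967) = +1; sign now -1; continue with (73/967)
flip (73/967) -> (967/73): both odd, 73 mod 4 = 1, 967 mod 4 = 3, so the flip contributes +1; sign now -1
(967/73): 967 mod 73 = 18, so (967/73) = (18/73)
factor out 2^1: 18 = 2^1·9; with 73 mod 8 = 1, (2/73) = +1; sign now -1; continue with (9/73)
flip (9/73) -> (73/9): both odd, 9 mod 4 = 1, 73 mod 4 = 1, so the flip contributes +1; sign now -1
(73/9): 73 mod 9 = 1, so (73/9) = (1/9)
reached (1/9) = 1, so the symbol is -1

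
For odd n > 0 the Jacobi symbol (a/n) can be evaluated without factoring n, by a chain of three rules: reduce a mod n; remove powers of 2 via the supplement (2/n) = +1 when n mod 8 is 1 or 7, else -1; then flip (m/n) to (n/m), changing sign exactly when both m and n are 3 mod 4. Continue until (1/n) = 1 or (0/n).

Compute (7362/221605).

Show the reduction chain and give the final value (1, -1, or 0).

1

7362 = 2^1·3681; (2/221605) = -1 since 221605 mod 8 = 5, so (7362/221605) = (-1)^1·(3681/221605); sign now -1
reciprocity: (3681/221605) = +1·(221605/3681) since 3681 mod 4 = 1, 221605 mod 4 = 1; sign now -1
(221605/3681) = (745/3681)   [reduce mod 3681]
reciprocity: (745/3681) = +1·(3681/745) since 745 mod 4 = 1, 3681 mod 4 = 1; sign now -1
(3681/745) = (701/745)   [reduce mod 745]
reciprocity: (701/745) = +1·(745/701) since 701 mod 4 = 1, 745 mod 4 = 1; sign now -1
(745/701) = (44/701)   [reduce mod 701]
44 = 2^2·11; (2/701) = -1 since 701 mod 8 = 5, so (44/701) = (-1)^2·(11/701); sign now -1
reciprocity: (11/701) = +1·(701/11) since 11 mod 4 = 3, 701 mod 4 = 1; sign now -1
(701/11) = (8/11)   [reduce mod 11]
8 = 2^3·1; (2/11) = -1 since 11 mod 8 = 3, so (8/11) = (-1)^3·(1/11); sign now +1
(1/11) = 1; final value = sign = +1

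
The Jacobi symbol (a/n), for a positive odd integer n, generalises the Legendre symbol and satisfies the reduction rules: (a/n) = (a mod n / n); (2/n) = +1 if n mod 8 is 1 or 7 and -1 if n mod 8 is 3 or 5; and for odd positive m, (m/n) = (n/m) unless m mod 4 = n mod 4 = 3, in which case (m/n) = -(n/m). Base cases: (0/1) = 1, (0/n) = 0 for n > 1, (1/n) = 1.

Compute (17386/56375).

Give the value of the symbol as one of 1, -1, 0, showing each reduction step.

-1

factor out 2^1: 17386 = 2^1·8693; with 56375 mod 8 = 7, (2/56375) = +1; sign now +1; continue with (8693/56375)
flip (8693/56375) -> (56375/8693): both odd, 8693 mod 4 = 1, 56375 mod 4 = 3, so the flip contributes +1; sign now +1
(56375/8693): 56375 mod 8693 = 4217, so (56375/8693) = (4217/8693)
flip (4217/8693) -> (8693/4217): both odd, 4217 mod 4 = 1, 8693 mod 4 = 1, so the flip contributes +1; sign now +1
(8693/4217): 8693 mod 4217 = 259, so (8693/4217) = (259/4217)
flip (259/4217) -> (4217/259): both odd, 259 mod 4 = 3, 4217 mod 4 = 1, so the flip contributes +1; sign now +1
(4217/259): 4217 mod 259 = 73, so (4217/259) = (73/259)
flip (73/259) -> (259/73): both odd, 73 mod 4 = 1, 259 mod 4 = 3, so the flip contributes +1; sign now +1
(259/73): 259 mod 73 = 40, so (259/73) = (40/73)
factor out 2^3: 40 = 2^3·5; with 73 mod 8 = 1, (2/73) = +1; sign now +1; continue with (5/73)
flip (5/73) -> (73/5): both odd, 5 mod 4 = 1, 73 mod 4 = 1, so the flip contributes +1; sign now +1
(73/5): 73 mod 5 = 3, so (73/5) = (3/5)
flip (3/5) -> (5/3): both odd, 3 mod 4 = 3, 5 mod 4 = 1, so the flip contributes +1; sign now +1
(5/3): 5 mod 3 = 2, so (5/3) = (2/3)
factor out 2^1: 2 = 2^1·1; with 3 mod 8 = 3, (2/3) = -1; sign now -1; continue with (1/3)
reached (1/3) = 1, so the symbol is -1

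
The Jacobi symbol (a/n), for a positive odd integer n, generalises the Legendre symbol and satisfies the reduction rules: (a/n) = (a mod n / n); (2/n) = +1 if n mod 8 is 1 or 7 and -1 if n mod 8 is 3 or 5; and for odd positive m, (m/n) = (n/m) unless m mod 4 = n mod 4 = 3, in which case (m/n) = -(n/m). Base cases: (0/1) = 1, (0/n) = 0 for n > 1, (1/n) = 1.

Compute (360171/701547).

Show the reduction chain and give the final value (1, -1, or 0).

0

reciprocity: (360171/701547) = -1·(701547/360171) since 360171 mod 4 = 3, 701547 mod 4 = 3; sign now -1
(701547/360171) = (341376/360171)   [reduce mod 360171]
341376 = 2^7·2667; (2/360171) = -1 since 360171 mod 8 = 3, so (341376/360171) = (-1)^7·(2667/360171); sign now +1
reciprocity: (2667/360171) = -1·(360171/2667) since 2667 mod 4 = 3, 360171 mod 4 = 3; sign now -1
(360171/2667) = (126/2667)   [reduce mod 2667]
126 = 2^1·63; (2/2667) = -1 since 2667 mod 8 = 3, so (126/2667) = (-1)^1·(63/2667); sign now +1
reciprocity: (63/2667) = -1·(2667/63) since 63 mod 4 = 3, 2667 mod 4 = 3; sign now -1
(2667/63) = (21/63)   [reduce mod 63]
reciprocity: (21/63) = +1·(63/21) since 21 mod 4 = 1, 63 mod 4 = 3; sign now -1
(63/21) = (0/21)   [reduce mod 21]
(0/21) = 0   [gcd(a, n) > 1]; final value = 0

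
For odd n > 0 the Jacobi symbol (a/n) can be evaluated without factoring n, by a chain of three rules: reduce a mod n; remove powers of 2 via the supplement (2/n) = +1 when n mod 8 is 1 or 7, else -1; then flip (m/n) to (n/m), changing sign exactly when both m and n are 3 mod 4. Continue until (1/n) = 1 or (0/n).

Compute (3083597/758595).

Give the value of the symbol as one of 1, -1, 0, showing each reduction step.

-1

(3083597/758595): 3083597 mod 758595 = 49217, so (3083597/758595) = (49217/758595)
flip (49217/758595) -> (758595/49217): both odd, 49217 mod 4 = 1, 758595 mod 4 = 3, so the flip contributes +1; sign now +1
(758595/49217): 758595 mod 49217 = 20340, so (758595/49217) = (20340/49217)
factor out 2^2: 20340 = 2^2·5085; with 49217 mod 8 = 1, (2/49217) = +1; sign now +1; continue with (5085/49217)
flip (5085/49217) -> (49217/5085): both odd, 5085 mod 4 = 1, 49217 mod 4 = 1, so the flip contributes +1; sign now +1
(49217/5085): 49217 mod 5085 = 3452, so (49217/5085) = (3452/5085)
factor out 2^2: 3452 = 2^2·863; with 5085 mod 8 = 5, (2/5085) = -1; sign now +1; continue with (863/5085)
flip (863/5085) -> (5085/863): both odd, 863 mod 4 = 3, 5085 mod 4 = 1, so the flip contributes +1; sign now +1
(5085/863): 5085 mod 863 = 770, so (5085/863) = (770/863)
factor out 2^1: 770 = 2^1·385; with 863 mod 8 = 7, (2/863) = +1; sign now +1; continue with (385/863)
flip (385/863) -> (863/385): both odd, 385 mod 4 = 1, 863 mod 4 = 3, so the flip contributes +1; sign now +1
(863/385): 863 mod 385 = 93, so (863/385) = (93/385)
flip (93/385) -> (385/93): both odd, 93 mod 4 = 1, 385 mod 4 = 1, so the flip contributes +1; sign now +1
(385/93): 385 mod 93 = 13, so (385/93) = (13/93)
flip (13/93) -> (93/13): both odd, 13 mod 4 = 1, 93 mod 4 = 1, so the flip contributes +1; sign now +1
(93/13): 93 mod 13 = 2, so (93/13) = (2/13)
factor out 2^1: 2 = 2^1·1; with 13 mod 8 = 5, (2/13) = -1; sign now -1; continue with (1/13)
reached (1/13) = 1, so the symbol is -1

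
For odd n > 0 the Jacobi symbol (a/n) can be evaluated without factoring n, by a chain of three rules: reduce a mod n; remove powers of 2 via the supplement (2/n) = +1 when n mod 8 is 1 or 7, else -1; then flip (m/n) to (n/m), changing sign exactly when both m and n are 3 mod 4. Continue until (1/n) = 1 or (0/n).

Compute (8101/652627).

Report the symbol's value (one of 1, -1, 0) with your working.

-1

flip (8101/652627) -> (652627/8101): both odd, 8101 mod 4 = 1, 652627 mod 4 = 3, so the flip contributes +1; sign now +1
(652627/8101): 652627 mod 8101 = 4547, so (652627/8101) = (4547/8101)
flip (4547/8101) -> (8101/4547): both odd, 4547 mod 4 = 3, 8101 mod 4 = 1, so the flip contributes +1; sign now +1
(8101/4547): 8101 mod 4547 = 3554, so (8101/4547) = (3554/4547)
factor out 2^1: 3554 = 2^1·1777; with 4547 mod 8 = 3, (2/4547) = -1; sign now -1; continue with (1777/4547)
flip (1777/4547) -> (4547/1777): both odd, 1777 mod 4 = 1, 4547 mod 4 = 3, so the flip contributes +1; sign now -1
(4547/1777): 4547 mod 1777 = 993, so (4547/1777) = (993/1777)
flip (993/1777) -> (1777/993): both odd, 993 mod 4 = 1, 1777 mod 4 = 1, so the flip contributes +1; sign now -1
(1777/993): 1777 mod 993 = 784, so (1777/993) = (784/993)
factor out 2^4: 784 = 2^4·49; with 993 mod 8 = 1, (2/993) = +1; sign now -1; continue with (49/993)
flip (49/993) -> (993/49): both odd, 49 mod 4 = 1, 993 mod 4 = 1, so the flip contributes +1; sign now -1
(993/49): 993 mod 49 = 13, so (993/49) = (13/49)
flip (13/49) -> (49/13): both odd, 13 mod 4 = 1, 49 mod 4 = 1, so the flip contributes +1; sign now -1
(49/13): 49 mod 13 = 10, so (49/13) = (10/13)
factor out 2^1: 10 = 2^1·5; with 13 mod 8 = 5, (2/13) = -1; sign now +1; continue with (5/13)
flip (5/13) -> (13/5): both odd, 5 mod 4 = 1, 13 mod 4 = 1, so the flip contributes +1; sign now +1
(13/5): 13 mod 5 = 3, so (13/5) = (3/5)
flip (3/5) -> (5/3): both odd, 3 mod 4 = 3, 5 mod 4 = 1, so the flip contributes +1; sign now +1
(5/3): 5 mod 3 = 2, so (5/3) = (2/3)
factor out 2^1: 2 = 2^1·1; with 3 mod 8 = 3, (2/3) = -1; sign now -1; continue with (1/3)
reached (1/3) = 1, so the symbol is -1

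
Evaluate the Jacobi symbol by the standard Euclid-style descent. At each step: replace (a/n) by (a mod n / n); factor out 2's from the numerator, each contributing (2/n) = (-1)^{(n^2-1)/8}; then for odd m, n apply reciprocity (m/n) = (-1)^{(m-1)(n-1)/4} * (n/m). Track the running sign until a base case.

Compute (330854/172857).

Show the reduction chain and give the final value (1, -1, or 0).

1

(330854/172857) = (157997/172857)   [reduce mod 172857]
reciprocity: (157997/172857) = +1·(172857/157997) since 157997 mod 4 = 1, 172857 mod 4 = 1; sign now +1
(172857/157997) = (14860/157997)   [reduce mod 157997]
14860 = 2^2·3715; (2/157997) = -1 since 157997 mod 8 = 5, so (14860/157997) = (-1)^2·(3715/157997); sign now +1
reciprocity: (3715/157997) = +1·(157997/3715) since 3715 mod 4 = 3, 157997 mod 4 = 1; sign now +1
(157997/3715) = (1967/3715)   [reduce mod 3715]
reciprocity: (1967/3715) = -1·(3715/1967) since 1967 mod 4 = 3, 3715 mod 4 = 3; sign now -1
(3715/1967) = (1748/1967)   [reduce mod 1967]
1748 = 2^2·437; (2/1967) = +1 since 1967 mod 8 = 7, so (1748/1967) = (+1)^2·(437/1967); sign now -1
reciprocity: (437/1967) = +1·(1967/437) since 437 mod 4 = 1, 1967 mod 4 = 3; sign now -1
(1967/437) = (219/437)   [reduce mod 437]
reciprocity: (219/437) = +1·(437/219) since 219 mod 4 = 3, 437 mod 4 = 1; sign now -1
(437/219) = (218/219)   [reduce mod 219]
218 = 2^1·109; (2/219) = -1 since 219 mod 8 = 3, so (218/219) = (-1)^1·(109/219); sign now +1
reciprocity: (109/219) = +1·(219/109) since 109 mod 4 = 1, 219 mod 4 = 3; sign now +1
(219/109) = (1/109)   [reduce mod 109]
(1/109) = 1; final value = sign = +1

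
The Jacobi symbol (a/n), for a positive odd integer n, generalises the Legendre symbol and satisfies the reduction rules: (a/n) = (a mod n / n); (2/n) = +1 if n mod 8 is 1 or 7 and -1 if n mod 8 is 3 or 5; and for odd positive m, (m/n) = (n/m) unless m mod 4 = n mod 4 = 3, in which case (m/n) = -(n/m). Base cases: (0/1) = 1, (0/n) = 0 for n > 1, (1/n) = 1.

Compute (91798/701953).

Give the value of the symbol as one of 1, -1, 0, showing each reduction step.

91798 = 2^1·45899; (2/701953) = +1 since 701953 mod 8 = 1, so (91798/701953) = (+1)^1·(45899/701953); sign now +1
reciprocity: (45899/701953) = +1·(701953/45899) since 45899 mod 4 = 3, 701953 mod 4 = 1; sign now +1
(701953/45899) = (13468/45899)   [reduce mod 45899]
13468 = 2^2·3367; (2/45899) = -1 since 45899 mod 8 = 3, so (13468/45899) = (-1)^2·(3367/45899); sign now +1
reciprocity: (3367/45899) = -1·(45899/3367) since 3367 mod 4 = 3, 45899 mod 4 = 3; sign now -1
(45899/3367) = (2128/3367)   [reduce mod 3367]
2128 = 2^4·133; (2/3367) = +1 since 3367 mod 8 = 7, so (2128/3367) = (+1)^4·(133/3367); sign now -1
reciprocity: (133/3367) = +1·(3367/133) since 133 mod 4 = 1, 3367 mod 4 = 3; sign now -1
(3367/133) = (42/133)   [reduce mod 133]
42 = 2^1·21; (2/133) = -1 since 133 mod 8 = 5, so (42/133) = (-1)^1·(21/133); sign now +1
reciprocity: (21/133) = +1·(133/21) since 21 mod 4 = 1, 133 mod 4 = 1; sign now +1
(133/21) = (7/21)   [reduce mod 21]
reciprocity: (7/21) = +1·(21/7) since 7 mod 4 = 3, 21 mod 4 = 1; sign now +1
(21/7) = (0/7)   [reduce mod 7]
(0/7) = 0   [gcd(a, n) > 1]; final value = 0

0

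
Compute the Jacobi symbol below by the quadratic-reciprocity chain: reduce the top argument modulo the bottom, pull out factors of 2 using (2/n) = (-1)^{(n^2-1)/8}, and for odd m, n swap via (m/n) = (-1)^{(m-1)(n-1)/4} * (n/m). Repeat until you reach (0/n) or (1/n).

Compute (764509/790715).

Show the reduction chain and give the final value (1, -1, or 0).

1

flip (764509/790715) -> (790715/764509): both odd, 764509 mod 4 = 1, 790715 mod 4 = 3, so the flip contributes +1; sign now +1
(790715/764509): 790715 mod 764509 = 26206, so (790715/764509) = (26206/764509)
factor out 2^1: 26206 = 2^1·13103; with 764509 mod 8 = 5, (2/764509) = -1; sign now -1; continue with (13103/764509)
flip (13103/764509) -> (764509/13103): both odd, 13103 mod 4 = 3, 764509 mod 4 = 1, so the flip contributes +1; sign now -1
(764509/13103): 764509 mod 13103 = 4535, so (764509/13103) = (4535/13103)
flip (4535/13103) -> (13103/4535): both odd, 4535 mod 4 = 3, 13103 mod 4 = 3, so the flip contributes -1; sign now +1
(13103/4535): 13103 mod 4535 = 4033, so (13103/4535) = (4033/4535)
flip (4033/4535) -> (4535/4033): both odd, 4033 mod 4 = 1, 4535 mod 4 = 3, so the flip contributes +1; sign now +1
(4535/4033): 4535 mod 4033 = 502, so (4535/4033) = (502/4033)
factor out 2^1: 502 = 2^1·251; with 4033 mod 8 = 1, (2/4033) = +1; sign now +1; continue with (251/4033)
flip (251/4033) -> (4033/251): both odd, 251 mod 4 = 3, 4033 mod 4 = 1, so the flip contributes +1; sign now +1
(4033/251): 4033 mod 251 = 17, so (4033/251) = (17/251)
flip (17/251) -> (251/17): both odd, 17 mod 4 = 1, 251 mod 4 = 3, so the flip contributes +1; sign now +1
(251/17): 251 mod 17 = 13, so (251/17) = (13/17)
flip (13/17) -> (17/13): both odd, 13 mod 4 = 1, 17 mod 4 = 1, so the flip contributes +1; sign now +1
(17/13): 17 mod 13 = 4, so (17/13) = (4/13)
factor out 2^2: 4 = 2^2·1; with 13 mod 8 = 5, (2/13) = -1; sign now +1; continue with (1/13)
reached (1/13) = 1, so the symbol is +1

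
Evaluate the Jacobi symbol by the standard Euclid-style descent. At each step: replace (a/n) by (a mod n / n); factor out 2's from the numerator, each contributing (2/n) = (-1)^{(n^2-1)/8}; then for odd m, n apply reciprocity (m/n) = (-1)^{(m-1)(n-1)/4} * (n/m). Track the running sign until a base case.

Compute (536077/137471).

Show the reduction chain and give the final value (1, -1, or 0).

(536077/137471): 536077 mod 137471 = 123664, so (536077/137471) = (123664/137471)
factor out 2^4: 123664 = 2^4·7729; with 137471 mod 8 = 7, (2/137471) = +1; sign now +1; continue with (7729/137471)
flip (7729/137471) -> (137471/7729): both odd, 7729 mod 4 = 1, 137471 mod 4 = 3, so the flip contributes +1; sign now +1
(137471/7729): 137471 mod 7729 = 6078, so (137471/7729) = (6078/7729)
factor out 2^1: 6078 = 2^1·3039; with 7729 mod 8 = 1, (2/7729) = +1; sign now +1; continue with (3039/7729)
flip (3039/7729) -> (7729/3039): both odd, 3039 mod 4 = 3, 7729 mod 4 = 1, so the flip contributes +1; sign now +1
(7729/3039): 7729 mod 3039 = 1651, so (7729/3039) = (1651/3039)
flip (1651/3039) -> (3039/1651): both odd, 1651 mod 4 = 3, 3039 mod 4 = 3, so the flip contributes -1; sign now -1
(3039/1651): 3039 mod 1651 = 1388, so (3039/1651) = (1388/1651)
factor out 2^2: 1388 = 2^2·347; with 1651 mod 8 = 3, (2/1651) = -1; sign now -1; continue with (347/1651)
flip (347/1651) -> (1651/347): both odd, 347 mod 4 = 3, 1651 mod 4 = 3, so the flip contributes -1; sign now +1
(1651/347): 1651 mod 347 = 263, so (1651/347) = (263/347)
flip (263/347) -> (347/263): both odd, 263 mod 4 = 3, 347 mod 4 = 3, so the flip contributes -1; sign now -1
(347/263): 347 mod 263 = 84, so (347/263) = (84/263)
factor out 2^2: 84 = 2^2·21; with 263 mod 8 = 7, (2/263) = +1; sign now -1; continue with (21/263)
flip (21/263) -> (263/21): both odd, 21 mod 4 = 1, 263 mod 4 = 3, so the flip contributes +1; sign now -1
(263/21): 263 mod 21 = 11, so (263/21) = (11/21)
flip (11/21) -> (21/11): both odd, 11 mod 4 = 3, 21 mod 4 = 1, so the flip contributes +1; sign now -1
(21/11): 21 mod 11 = 10, so (21/11) = (10/11)
factor out 2^1: 10 = 2^1·5; with 11 mod 8 = 3, (2/11) = -1; sign now +1; continue with (5/11)
flip (5/11) -> (11/5): both odd, 5 mod 4 = 1, 11 mod 4 = 3, so the flip contributes +1; sign now +1
(11/5): 11 mod 5 = 1, so (11/5) = (1/5)
reached (1/5) = 1, so the symbol is +1

1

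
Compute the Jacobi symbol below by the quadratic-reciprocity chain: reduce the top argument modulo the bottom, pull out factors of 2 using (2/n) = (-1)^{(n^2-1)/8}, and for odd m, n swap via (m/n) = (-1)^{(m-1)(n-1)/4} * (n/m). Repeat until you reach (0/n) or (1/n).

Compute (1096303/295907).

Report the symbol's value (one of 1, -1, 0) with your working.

(1096303/295907) = (208582/295907)   [reduce mod 295907]
208582 = 2^1·104291; (2/295907) = -1 since 295907 mod 8 = 3, so (208582/295907) = (-1)^1·(104291/295907); sign now -1
reciprocity: (104291/295907) = -1·(295907/104291) since 104291 mod 4 = 3, 295907 mod 4 = 3; sign now +1
(295907/104291) = (87325/104291)   [reduce mod 104291]
reciprocity: (87325/104291) = +1·(104291/87325) since 87325 mod 4 = 1, 104291 mod 4 = 3; sign now +1
(104291/87325) = (16966/87325)   [reduce mod 87325]
16966 = 2^1·8483; (2/87325) = -1 since 87325 mod 8 = 5, so (16966/87325) = (-1)^1·(8483/87325); sign now -1
reciprocity: (8483/87325) = +1·(87325/8483) since 8483 mod 4 = 3, 87325 mod 4 = 1; sign now -1
(87325/8483) = (2495/8483)   [reduce mod 8483]
reciprocity: (2495/8483) = -1·(8483/2495) since 2495 mod 4 = 3, 8483 mod 4 = 3; sign now +1
(8483/2495) = (998/2495)   [reduce mod 2495]
998 = 2^1·499; (2/2495) = +1 since 2495 mod 8 = 7, so (998/2495) = (+1)^1·(499/2495); sign now +1
reciprocity: (499/2495) = -1·(2495/499) since 499 mod 4 = 3, 2495 mod 4 = 3; sign now -1
(2495/499) = (0/499)   [reduce mod 499]
(0/499) = 0   [gcd(a, n) > 1]; final value = 0

0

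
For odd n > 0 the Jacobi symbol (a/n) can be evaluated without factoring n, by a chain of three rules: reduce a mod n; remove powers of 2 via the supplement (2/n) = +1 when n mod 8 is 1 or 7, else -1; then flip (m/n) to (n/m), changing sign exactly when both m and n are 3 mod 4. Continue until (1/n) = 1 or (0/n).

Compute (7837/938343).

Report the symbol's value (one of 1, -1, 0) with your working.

flip (7837/938343) -> (938343/7837): both odd, 7837 mod 4 = 1, 938343 mod 4 = 3, so the flip contributes +1; sign now +1
(938343/7837): 938343 mod 7837 = 5740, so (938343/7837) = (5740/7837)
factor out 2^2: 5740 = 2^2·1435; with 7837 mod 8 = 5, (2/7837) = -1; sign now +1; continue with (1435/7837)
flip (1435/7837) -> (7837/1435): both odd, 1435 mod 4 = 3, 7837 mod 4 = 1, so the flip contributes +1; sign now +1
(7837/1435): 7837 mod 1435 = 662, so (7837/1435) = (662/1435)
factor out 2^1: 662 = 2^1·331; with 1435 mod 8 = 3, (2/1435) = -1; sign now -1; continue with (331/1435)
flip (331/1435) -> (1435/331): both odd, 331 mod 4 = 3, 1435 mod 4 = 3, so the flip contributes -1; sign now +1
(1435/331): 1435 mod 331 = 111, so (1435/331) = (111/331)
flip (111/331) -> (331/111): both odd, 111 mod 4 = 3, 331 mod 4 = 3, so the flip contributes -1; sign now -1
(331/111): 331 mod 111 = 109, so (331/111) = (109/111)
flip (109/111) -> (111/109): both odd, 109 mod 4 = 1, 111 mod 4 = 3, so the flip contributes +1; sign now -1
(111/109): 111 mod 109 = 2, so (111/109) = (2/109)
factor out 2^1: 2 = 2^1·1; with 109 mod 8 = 5, (2/109) = -1; sign now +1; continue with (1/109)
reached (1/109) = 1, so the symbol is +1

1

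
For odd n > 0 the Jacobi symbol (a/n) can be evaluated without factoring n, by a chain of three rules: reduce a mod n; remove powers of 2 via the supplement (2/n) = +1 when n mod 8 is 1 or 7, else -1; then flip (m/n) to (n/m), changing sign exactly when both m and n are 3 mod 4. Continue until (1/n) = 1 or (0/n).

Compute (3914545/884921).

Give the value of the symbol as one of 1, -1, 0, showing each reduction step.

(3914545/884921) = (374861/884921)   [reduce mod 884921]
reciprocity: (374861/884921) = +1·(884921/374861) since 374861 mod 4 = 1, 884921 mod 4 = 1; sign now +1
(884921/374861) = (135199/374861)   [reduce mod 374861]
reciprocity: (135199/374861) = +1·(374861/135199) since 135199 mod 4 = 3, 374861 mod 4 = 1; sign now +1
(374861/135199) = (104463/135199)   [reduce mod 135199]
reciprocity: (104463/135199) = -1·(135199/104463) since 104463 mod 4 = 3, 135199 mod 4 = 3; sign now -1
(135199/104463) = (30736/104463)   [reduce mod 104463]
30736 = 2^4·1921; (2/104463) = +1 since 104463 mod 8 = 7, so (30736/104463) = (+1)^4·(1921/104463); sign now -1
reciprocity: (1921/104463) = +1·(104463/1921) since 1921 mod 4 = 1, 104463 mod 4 = 3; sign now -1
(104463/1921) = (729/1921)   [reduce mod 1921]
reciprocity: (729/1921) = +1·(1921/729) since 729 mod 4 = 1, 1921 mod 4 = 1; sign now -1
(1921/729) = (463/729)   [reduce mod 729]
reciprocity: (463/729) = +1·(729/463) since 463 mod 4 = 3, 729 mod 4 = 1; sign now -1
(729/463) = (266/463)   [reduce mod 463]
266 = 2^1·133; (2/463) = +1 since 463 mod 8 = 7, so (266/463) = (+1)^1·(133/463); sign now -1
reciprocity: (133/463) = +1·(463/133) since 133 mod 4 = 1, 463 mod 4 = 3; sign now -1
(463/133) = (64/133)   [reduce mod 133]
64 = 2^6·1; (2/133) = -1 since 133 mod 8 = 5, so (64/133) = (-1)^6·(1/133); sign now -1
(1/133) = 1; final value = sign = -1

-1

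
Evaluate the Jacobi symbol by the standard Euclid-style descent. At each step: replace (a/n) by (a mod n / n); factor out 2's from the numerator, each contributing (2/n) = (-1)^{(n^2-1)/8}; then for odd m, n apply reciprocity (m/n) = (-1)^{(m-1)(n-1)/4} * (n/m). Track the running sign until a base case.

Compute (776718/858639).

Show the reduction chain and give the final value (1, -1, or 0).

776718 = 2^1·388359; (2/858639) = +1 since 858639 mod 8 = 7, so (776718/858639) = (+1)^1·(388359/858639); sign now +1
reciprocity: (388359/858639) = -1·(858639/388359) since 388359 mod 4 = 3, 858639 mod 4 = 3; sign now -1
(858639/388359) = (81921/388359)   [reduce mod 388359]
reciprocity: (81921/388359) = +1·(388359/81921) since 81921 mod 4 = 1, 388359 mod 4 = 3; sign now -1
(388359/81921) = (60675/81921)   [reduce mod 81921]
reciprocity: (60675/81921) = +1·(81921/60675) since 60675 mod 4 = 3, 81921 mod 4 = 1; sign now -1
(81921/60675) = (21246/60675)   [reduce mod 60675]
21246 = 2^1·10623; (2/60675) = -1 since 60675 mod 8 = 3, so (21246/60675) = (-1)^1·(10623/60675); sign now +1
reciprocity: (10623/60675) = -1·(60675/10623) since 10623 mod 4 = 3, 60675 mod 4 = 3; sign now -1
(60675/10623) = (7560/10623)   [reduce mod 10623]
7560 = 2^3·945; (2/10623) = +1 since 10623 mod 8 = 7, so (7560/10623) = (+1)^3·(945/10623); sign now -1
reciprocity: (945/10623) = +1·(10623/945) since 945 mod 4 = 1, 10623 mod 4 = 3; sign now -1
(10623/945) = (228/945)   [reduce mod 945]
228 = 2^2·57; (2/945) = +1 since 945 mod 8 = 1, so (228/945) = (+1)^2·(57/945); sign now -1
reciprocity: (57/945) = +1·(945/57) since 57 mod 4 = 1, 945 mod 4 = 1; sign now -1
(945/57) = (33/57)   [reduce mod 57]
reciprocity: (33/57) = +1·(57/33) since 33 mod 4 = 1, 57 mod 4 = 1; sign now -1
(57/33) = (24/33)   [reduce mod 33]
24 = 2^3·3; (2/33) = +1 since 33 mod 8 = 1, so (24/33) = (+1)^3·(3/33); sign now -1
reciprocity: (3/33) = +1·(33/3) since 3 mod 4 = 3, 33 mod 4 = 1; sign now -1
(33/3) = (0/3)   [reduce mod 3]
(0/3) = 0   [gcd(a, n) > 1]; final value = 0

0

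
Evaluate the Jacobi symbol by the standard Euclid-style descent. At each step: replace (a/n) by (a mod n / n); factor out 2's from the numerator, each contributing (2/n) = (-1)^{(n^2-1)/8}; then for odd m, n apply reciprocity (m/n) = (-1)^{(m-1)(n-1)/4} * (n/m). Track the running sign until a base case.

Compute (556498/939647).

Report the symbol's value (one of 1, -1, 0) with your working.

-1

556498 = 2^1·278249; (2/939647) = +1 since 939647 mod 8 = 7, so (556498/939647) = (+1)^1·(278249/939647); sign now +1
reciprocity: (278249/939647) = +1·(939647/278249) since 278249 mod 4 = 1, 939647 mod 4 = 3; sign now +1
(939647/278249) = (104900/278249)   [reduce mod 278249]
104900 = 2^2·26225; (2/278249) = +1 since 278249 mod 8 = 1, so (104900/278249) = (+1)^2·(26225/278249); sign now +1
reciprocity: (26225/278249) = +1·(278249/26225) since 26225 mod 4 = 1, 278249 mod 4 = 1; sign now +1
(278249/26225) = (15999/26225)   [reduce mod 26225]
reciprocity: (15999/26225) = +1·(26225/15999) since 15999 mod 4 = 3, 26225 mod 4 = 1; sign now +1
(26225/15999) = (10226/15999)   [reduce mod 15999]
10226 = 2^1·5113; (2/15999) = +1 since 15999 mod 8 = 7, so (10226/15999) = (+1)^1·(5113/15999); sign now +1
reciprocity: (5113/15999) = +1·(15999/5113) since 5113 mod 4 = 1, 15999 mod 4 = 3; sign now +1
(15999/5113) = (660/5113)   [reduce mod 5113]
660 = 2^2·165; (2/5113) = +1 since 5113 mod 8 = 1, so (660/5113) = (+1)^2·(165/5113); sign now +1
reciprocity: (165/5113) = +1·(5113/165) since 165 mod 4 = 1, 5113 mod 4 = 1; sign now +1
(5113/165) = (163/165)   [reduce mod 165]
reciprocity: (163/165) = +1·(165/163) since 163 mod 4 = 3, 165 mod 4 = 1; sign now +1
(165/163) = (2/163)   [reduce mod 163]
2 = 2^1·1; (2/163) = -1 since 163 mod 8 = 3, so (2/163) = (-1)^1·(1/163); sign now -1
(1/163) = 1; final value = sign = -1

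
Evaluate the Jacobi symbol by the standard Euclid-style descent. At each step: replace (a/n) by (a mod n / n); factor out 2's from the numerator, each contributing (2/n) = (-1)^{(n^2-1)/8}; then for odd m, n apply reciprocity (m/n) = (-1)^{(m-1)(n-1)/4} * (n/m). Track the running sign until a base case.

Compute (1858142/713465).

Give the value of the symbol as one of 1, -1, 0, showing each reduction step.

(1858142/713465) = (431212/713465)   [reduce mod 713465]
431212 = 2^2·107803; (2/713465) = +1 since 713465 mod 8 = 1, so (431212/713465) = (+1)^2·(107803/713465); sign now +1
reciprocity: (107803/713465) = +1·(713465/107803) since 107803 mod 4 = 3, 713465 mod 4 = 1; sign now +1
(713465/107803) = (66647/107803)   [reduce mod 107803]
reciprocity: (66647/107803) = -1·(107803/66647) since 66647 mod 4 = 3, 107803 mod 4 = 3; sign now -1
(107803/66647) = (41156/66647)   [reduce mod 66647]
41156 = 2^2·10289; (2/66647) = +1 since 66647 mod 8 = 7, so (41156/66647) = (+1)^2·(10289/66647); sign now -1
reciprocity: (10289/66647) = +1·(66647/10289) since 10289 mod 4 = 1, 66647 mod 4 = 3; sign now -1
(66647/10289) = (4913/10289)   [reduce mod 10289]
reciprocity: (4913/10289) = +1·(10289/4913) since 4913 mod 4 = 1, 10289 mod 4 = 1; sign now -1
(10289/4913) = (463/4913)   [reduce mod 4913]
reciprocity: (463/4913) = +1·(4913/463) since 463 mod 4 = 3, 4913 mod 4 = 1; sign now -1
(4913/463) = (283/463)   [reduce mod 463]
reciprocity: (283/463) = -1·(463/283) since 283 mod 4 = 3, 463 mod 4 = 3; sign now +1
(463/283) = (180/283)   [reduce mod 283]
180 = 2^2·45; (2/283) = -1 since 283 mod 8 = 3, so (180/283) = (-1)^2·(45/283); sign now +1
reciprocity: (45/283) = +1·(283/45) since 45 mod 4 = 1, 283 mod 4 = 3; sign now +1
(283/45) = (13/45)   [reduce mod 45]
reciprocity: (13/45) = +1·(45/13) since 13 mod 4 = 1, 45 mod 4 = 1; sign now +1
(45/13) = (6/13)   [reduce mod 13]
6 = 2^1·3; (2/13) = -1 since 13 mod 8 = 5, so (6/13) = (-1)^1·(3/13); sign now -1
reciprocity: (3/13) = +1·(13/3) since 3 mod 4 = 3, 13 mod 4 = 1; sign now -1
(13/3) = (1/3)   [reduce mod 3]
(1/3) = 1; final value = sign = -1

-1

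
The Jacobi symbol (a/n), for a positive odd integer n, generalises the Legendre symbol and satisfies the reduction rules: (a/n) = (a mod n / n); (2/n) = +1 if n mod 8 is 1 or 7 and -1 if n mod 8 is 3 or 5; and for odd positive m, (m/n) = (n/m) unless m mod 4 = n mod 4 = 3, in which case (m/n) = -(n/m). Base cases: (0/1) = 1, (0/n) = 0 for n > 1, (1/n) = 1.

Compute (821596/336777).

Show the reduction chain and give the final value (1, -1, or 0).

1

(821596/336777) = (148042/336777)   [reduce mod 336777]
148042 = 2^1·74021; (2/336777) = +1 since 336777 mod 8 = 1, so (148042/336777) = (+1)^1·(74021/336777); sign now +1
reciprocity: (74021/336777) = +1·(336777/74021) since 74021 mod 4 = 1, 336777 mod 4 = 1; sign now +1
(336777/74021) = (40693/74021)   [reduce mod 74021]
reciprocity: (40693/74021) = +1·(74021/40693) since 40693 mod 4 = 1, 74021 mod 4 = 1; sign now +1
(74021/40693) = (33328/40693)   [reduce mod 40693]
33328 = 2^4·2083; (2/40693) = -1 since 40693 mod 8 = 5, so (33328/40693) = (-1)^4·(2083/40693); sign now +1
reciprocity: (2083/40693) = +1·(40693/2083) since 2083 mod 4 = 3, 40693 mod 4 = 1; sign now +1
(40693/2083) = (1116/2083)   [reduce mod 2083]
1116 = 2^2·279; (2/2083) = -1 since 2083 mod 8 = 3, so (1116/2083) = (-1)^2·(279/2083); sign now +1
reciprocity: (279/2083) = -1·(2083/279) since 279 mod 4 = 3, 2083 mod 4 = 3; sign now -1
(2083/279) = (130/279)   [reduce mod 279]
130 = 2^1·65; (2/279) = +1 since 279 mod 8 = 7, so (130/279) = (+1)^1·(65/279); sign now -1
reciprocity: (65/279) = +1·(279/65) since 65 mod 4 = 1, 279 mod 4 = 3; sign now -1
(279/65) = (19/65)   [reduce mod 65]
reciprocity: (19/65) = +1·(65/19) since 19 mod 4 = 3, 65 mod 4 = 1; sign now -1
(65/19) = (8/19)   [reduce mod 19]
8 = 2^3·1; (2/19) = -1 since 19 mod 8 = 3, so (8/19) = (-1)^3·(1/19); sign now +1
(1/19) = 1; final value = sign = +1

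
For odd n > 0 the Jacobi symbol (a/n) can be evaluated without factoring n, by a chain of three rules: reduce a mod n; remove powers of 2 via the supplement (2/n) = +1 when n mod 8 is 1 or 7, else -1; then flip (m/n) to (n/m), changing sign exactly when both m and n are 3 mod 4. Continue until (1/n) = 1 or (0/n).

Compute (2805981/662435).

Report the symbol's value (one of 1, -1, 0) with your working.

-1

(2805981/662435): 2805981 mod 662435 = 156241, so (2805981/662435) = (156241/662435)
flip (156241/662435) -> (662435/156241): both odd, 156241 mod 4 = 1, 662435 mod 4 = 3, so the flip contributes +1; sign now +1
(662435/156241): 662435 mod 156241 = 37471, so (662435/156241) = (37471/156241)
flip (37471/156241) -> (156241/37471): both odd, 37471 mod 4 = 3, 156241 mod 4 = 1, so the flip contributes +1; sign now +1
(156241/37471): 156241 mod 37471 = 6357, so (156241/37471) = (6357/37471)
flip (6357/37471) -> (37471/6357): both odd, 6357 mod 4 = 1, 37471 mod 4 = 3, so the flip contributes +1; sign now +1
(37471/6357): 37471 mod 6357 = 5686, so (37471/6357) = (5686/6357)
factor out 2^1: 5686 = 2^1·2843; with 6357 mod 8 = 5, (2/6357) = -1; sign now -1; continue with (2843/6357)
flip (2843/6357) -> (6357/2843): both odd, 2843 mod 4 = 3, 6357 mod 4 = 1, so the flip contributes +1; sign now -1
(6357/2843): 6357 mod 2843 = 671, so (6357/2843) = (671/2843)
flip (671/2843) -> (2843/671): both odd, 671 mod 4 = 3, 2843 mod 4 = 3, so the flip contributes -1; sign now +1
(2843/671): 2843 mod 671 = 159, so (2843/671) = (159/671)
flip (159/671) -> (671/159): both odd, 159 mod 4 = 3, 671 mod 4 = 3, so the flip contributes -1; sign now -1
(671/159): 671 mod 159 = 35, so (671/159) = (35/159)
flip (35/159) -> (159/35): both odd, 35 mod 4 = 3, 159 mod 4 = 3, so the flip contributes -1; sign now +1
(159/35): 159 mod 35 = 19, so (159/35) = (19/35)
flip (19/35) -> (35/19): both odd, 19 mod 4 = 3, 35 mod 4 = 3, so the flip contributes -1; sign now -1
(35/19): 35 mod 19 = 16, so (35/19) = (16/19)
factor out 2^4: 16 = 2^4·1; with 19 mod 8 = 3, (2/19) = -1; sign now -1; continue with (1/19)
reached (1/19) = 1, so the symbol is -1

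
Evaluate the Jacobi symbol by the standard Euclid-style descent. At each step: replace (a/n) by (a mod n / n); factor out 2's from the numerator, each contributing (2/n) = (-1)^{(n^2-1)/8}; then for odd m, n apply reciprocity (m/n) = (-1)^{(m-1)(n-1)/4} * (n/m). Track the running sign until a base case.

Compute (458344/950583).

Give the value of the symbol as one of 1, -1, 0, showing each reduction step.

factor out 2^3: 458344 = 2^3·57293; with 950583 mod 8 = 7, (2/950583) = +1; sign now +1; continue with (57293/950583)
flip (57293/950583) -> (950583/57293): both odd, 57293 mod 4 = 1, 950583 mod 4 = 3, so the flip contributes +1; sign now +1
(950583/57293): 950583 mod 57293 = 33895, so (950583/57293) = (33895/57293)
flip (33895/57293) -> (57293/33895): both odd, 33895 mod 4 = 3, 57293 mod 4 = 1, so the flip contributes +1; sign now +1
(57293/33895): 57293 mod 33895 = 23398, so (57293/33895) = (23398/33895)
factor out 2^1: 23398 = 2^1·11699; with 33895 mod 8 = 7, (2/33895) = +1; sign now +1; continue with (11699/33895)
flip (11699/33895) -> (33895/11699): both odd, 11699 mod 4 = 3, 33895 mod 4 = 3, so the flip contributes -1; sign now -1
(33895/11699): 33895 mod 11699 = 10497, so (33895/11699) = (10497/11699)
flip (10497/11699) -> (11699/10497): both odd, 10497 mod 4 = 1, 11699 mod 4 = 3, so the flip contributes +1; sign now -1
(11699/10497): 11699 mod 10497 = 1202, so (11699/10497) = (1202/10497)
factor out 2^1: 1202 = 2^1·601; with 10497 mod 8 = 1, (2/10497) = +1; sign now -1; continue with (601/10497)
flip (601/10497) -> (10497/601): both odd, 601 mod 4 = 1, 10497 mod 4 = 1, so the flip contributes +1; sign now -1
(10497/601): 10497 mod 601 = 280, so (10497/601) = (280/601)
factor out 2^3: 280 = 2^3·35; with 601 mod 8 = 1, (2/601) = +1; sign now -1; continue with (35/601)
flip (35/601) -> (601/35): both odd, 35 mod 4 = 3, 601 mod 4 = 1, so the flip contributes +1; sign now -1
(601/35): 601 mod 35 = 6, so (601/35) = (6/35)
factor out 2^1: 6 = 2^1·3; with 35 mod 8 = 3, (2/35) = -1; sign now +1; continue with (3/35)
flip (3/35) -> (35/3): both odd, 3 mod 4 = 3, 35 mod 4 = 3, so the flip contributes -1; sign now -1
(35/3): 35 mod 3 = 2, so (35/3) = (2/3)
factor out 2^1: 2 = 2^1·1; with 3 mod 8 = 3, (2/3) = -1; sign now +1; continue with (1/3)
reached (1/3) = 1, so the symbol is +1

1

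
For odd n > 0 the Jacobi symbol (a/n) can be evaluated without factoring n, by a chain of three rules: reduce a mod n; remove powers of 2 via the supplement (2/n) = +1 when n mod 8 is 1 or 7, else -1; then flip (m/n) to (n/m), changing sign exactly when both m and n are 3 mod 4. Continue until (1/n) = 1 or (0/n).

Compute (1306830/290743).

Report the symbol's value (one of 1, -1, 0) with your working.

1

(1306830/290743): 1306830 mod 290743 = 143858, so (1306830/290743) = (143858/290743)
factor out 2^1: 143858 = 2^1·71929; with 290743 mod 8 = 7, (2/290743) = +1; sign now +1; continue with (71929/290743)
flip (71929/290743) -> (290743/71929): both odd, 71929 mod 4 = 1, 290743 mod 4 = 3, so the flip contributes +1; sign now +1
(290743/71929): 290743 mod 71929 = 3027, so (290743/71929) = (3027/71929)
flip (3027/71929) -> (71929/3027): both odd, 3027 mod 4 = 3, 71929 mod 4 = 1, so the flip contributes +1; sign now +1
(71929/3027): 71929 mod 3027 = 2308, so (71929/3027) = (2308/3027)
factor out 2^2: 2308 = 2^2·577; with 3027 mod 8 = 3, (2/3027) = -1; sign now +1; continue with (577/3027)
flip (577/3027) -> (3027/577): both odd, 577 mod 4 = 1, 3027 mod 4 = 3, so the flip contributes +1; sign now +1
(3027/577): 3027 mod 577 = 142, so (3027/577) = (142/577)
factor out 2^1: 142 = 2^1·71; with 577 mod 8 = 1, (2/577) = +1; sign now +1; continue with (71/577)
flip (71/577) -> (577/71): both odd, 71 mod 4 = 3, 577 mod 4 = 1, so the flip contributes +1; sign now +1
(577/71): 577 mod 71 = 9, so (577/71) = (9/71)
flip (9/71) -> (71/9): both odd, 9 mod 4 = 1, 71 mod 4 = 3, so the flip contributes +1; sign now +1
(71/9): 71 mod 9 = 8, so (71/9) = (8/9)
factor out 2^3: 8 = 2^3·1; with 9 mod 8 = 1, (2/9) = +1; sign now +1; continue with (1/9)
reached (1/9) = 1, so the symbol is +1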